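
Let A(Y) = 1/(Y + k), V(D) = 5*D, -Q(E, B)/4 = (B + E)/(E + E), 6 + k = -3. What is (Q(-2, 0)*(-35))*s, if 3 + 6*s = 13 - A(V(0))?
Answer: 3185/27 ≈ 117.96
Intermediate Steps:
k = -9 (k = -6 - 3 = -9)
Q(E, B) = -2*(B + E)/E (Q(E, B) = -4*(B + E)/(E + E) = -4*(B + E)/(2*E) = -4*(B + E)*1/(2*E) = -2*(B + E)/E)
A(Y) = 1/(-9 + Y) (A(Y) = 1/(Y - 9) = 1/(-9 + Y))
s = 91/54 (s = -½ + (13 - 1/(-9 + 5*0))/6 = -½ + (13 - 1/(-9 + 0))/6 = -½ + (13 - 1/(-9))/6 = -½ + (13 - 1*(-⅑))/6 = -½ + (13 + ⅑)/6 = -½ + (⅙)*(118/9) = -½ + 59/27 = 91/54 ≈ 1.6852)
(Q(-2, 0)*(-35))*s = ((-2 - 2*0/(-2))*(-35))*(91/54) = ((-2 - 2*0*(-½))*(-35))*(91/54) = ((-2 + 0)*(-35))*(91/54) = -2*(-35)*(91/54) = 70*(91/54) = 3185/27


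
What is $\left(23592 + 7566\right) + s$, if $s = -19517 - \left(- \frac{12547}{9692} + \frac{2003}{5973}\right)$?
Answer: $\frac{673956698711}{57890316} \approx 11642.0$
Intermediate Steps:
$s = - \frac{1129789767217}{57890316}$ ($s = -19517 - - \frac{55530155}{57890316} = -19517 + \left(- \frac{2003}{5973} + \frac{12547}{9692}\right) = -19517 + \frac{55530155}{57890316} = - \frac{1129789767217}{57890316} \approx -19516.0$)
$\left(23592 + 7566\right) + s = \left(23592 + 7566\right) - \frac{1129789767217}{57890316} = 31158 - \frac{1129789767217}{57890316} = \frac{673956698711}{57890316}$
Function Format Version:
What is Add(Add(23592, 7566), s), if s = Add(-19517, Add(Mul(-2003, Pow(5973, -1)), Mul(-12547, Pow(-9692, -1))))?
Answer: Rational(673956698711, 57890316) ≈ 11642.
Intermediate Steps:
s = Rational(-1129789767217, 57890316) (s = Add(-19517, Add(Mul(-2003, Rational(1, 5973)), Mul(-12547, Rational(-1, 9692)))) = Add(-19517, Add(Rational(-2003, 5973), Rational(12547, 9692))) = Add(-19517, Rational(55530155, 57890316)) = Rational(-1129789767217, 57890316) ≈ -19516.)
Add(Add(23592, 7566), s) = Add(Add(23592, 7566), Rational(-1129789767217, 57890316)) = Add(31158, Rational(-1129789767217, 57890316)) = Rational(673956698711, 57890316)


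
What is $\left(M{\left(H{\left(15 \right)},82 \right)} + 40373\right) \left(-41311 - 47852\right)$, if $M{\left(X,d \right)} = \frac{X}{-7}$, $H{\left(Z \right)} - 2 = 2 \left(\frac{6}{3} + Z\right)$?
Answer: $- \frac{25195234725}{7} \approx -3.5993 \cdot 10^{9}$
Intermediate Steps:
$H{\left(Z \right)} = 6 + 2 Z$ ($H{\left(Z \right)} = 2 + 2 \left(\frac{6}{3} + Z\right) = 2 + 2 \left(6 \cdot \frac{1}{3} + Z\right) = 2 + 2 \left(2 + Z\right) = 2 + \left(4 + 2 Z\right) = 6 + 2 Z$)
$M{\left(X,d \right)} = - \frac{X}{7}$ ($M{\left(X,d \right)} = X \left(- \frac{1}{7}\right) = - \frac{X}{7}$)
$\left(M{\left(H{\left(15 \right)},82 \right)} + 40373\right) \left(-41311 - 47852\right) = \left(- \frac{6 + 2 \cdot 15}{7} + 40373\right) \left(-41311 - 47852\right) = \left(- \frac{6 + 30}{7} + 40373\right) \left(-89163\right) = \left(\left(- \frac{1}{7}\right) 36 + 40373\right) \left(-89163\right) = \left(- \frac{36}{7} + 40373\right) \left(-89163\right) = \frac{282575}{7} \left(-89163\right) = - \frac{25195234725}{7}$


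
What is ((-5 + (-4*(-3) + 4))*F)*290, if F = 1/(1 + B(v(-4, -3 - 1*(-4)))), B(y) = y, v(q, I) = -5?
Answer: -1595/2 ≈ -797.50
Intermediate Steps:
F = -¼ (F = 1/(1 - 5) = 1/(-4) = -¼ ≈ -0.25000)
((-5 + (-4*(-3) + 4))*F)*290 = ((-5 + (-4*(-3) + 4))*(-¼))*290 = ((-5 + (12 + 4))*(-¼))*290 = ((-5 + 16)*(-¼))*290 = (11*(-¼))*290 = -11/4*290 = -1595/2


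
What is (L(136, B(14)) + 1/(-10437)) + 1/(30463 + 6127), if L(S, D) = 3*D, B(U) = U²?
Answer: 224551193887/381889830 ≈ 588.00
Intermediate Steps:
(L(136, B(14)) + 1/(-10437)) + 1/(30463 + 6127) = (3*14² + 1/(-10437)) + 1/(30463 + 6127) = (3*196 - 1/10437) + 1/36590 = (588 - 1/10437) + 1/36590 = 6136955/10437 + 1/36590 = 224551193887/381889830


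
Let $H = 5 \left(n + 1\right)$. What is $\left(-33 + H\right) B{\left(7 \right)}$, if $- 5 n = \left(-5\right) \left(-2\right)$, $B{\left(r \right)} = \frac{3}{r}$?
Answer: $- \frac{114}{7} \approx -16.286$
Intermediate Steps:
$n = -2$ ($n = - \frac{\left(-5\right) \left(-2\right)}{5} = \left(- \frac{1}{5}\right) 10 = -2$)
$H = -5$ ($H = 5 \left(-2 + 1\right) = 5 \left(-1\right) = -5$)
$\left(-33 + H\right) B{\left(7 \right)} = \left(-33 - 5\right) \frac{3}{7} = - 38 \cdot 3 \cdot \frac{1}{7} = \left(-38\right) \frac{3}{7} = - \frac{114}{7}$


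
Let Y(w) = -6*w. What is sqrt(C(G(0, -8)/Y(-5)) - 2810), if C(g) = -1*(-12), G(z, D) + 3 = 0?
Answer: I*sqrt(2798) ≈ 52.896*I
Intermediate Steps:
G(z, D) = -3 (G(z, D) = -3 + 0 = -3)
C(g) = 12
sqrt(C(G(0, -8)/Y(-5)) - 2810) = sqrt(12 - 2810) = sqrt(-2798) = I*sqrt(2798)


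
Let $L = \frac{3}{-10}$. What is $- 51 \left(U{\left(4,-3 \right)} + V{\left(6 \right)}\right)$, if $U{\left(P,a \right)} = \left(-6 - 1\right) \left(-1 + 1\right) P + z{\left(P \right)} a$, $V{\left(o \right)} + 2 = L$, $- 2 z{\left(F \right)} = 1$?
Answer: $\frac{204}{5} \approx 40.8$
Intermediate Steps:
$z{\left(F \right)} = - \frac{1}{2}$ ($z{\left(F \right)} = \left(- \frac{1}{2}\right) 1 = - \frac{1}{2}$)
$L = - \frac{3}{10}$ ($L = 3 \left(- \frac{1}{10}\right) = - \frac{3}{10} \approx -0.3$)
$V{\left(o \right)} = - \frac{23}{10}$ ($V{\left(o \right)} = -2 - \frac{3}{10} = - \frac{23}{10}$)
$U{\left(P,a \right)} = - \frac{a}{2}$ ($U{\left(P,a \right)} = \left(-6 - 1\right) \left(-1 + 1\right) P - \frac{a}{2} = \left(-7\right) 0 P - \frac{a}{2} = 0 P - \frac{a}{2} = 0 - \frac{a}{2} = - \frac{a}{2}$)
$- 51 \left(U{\left(4,-3 \right)} + V{\left(6 \right)}\right) = - 51 \left(\left(- \frac{1}{2}\right) \left(-3\right) - \frac{23}{10}\right) = - 51 \left(\frac{3}{2} - \frac{23}{10}\right) = \left(-51\right) \left(- \frac{4}{5}\right) = \frac{204}{5}$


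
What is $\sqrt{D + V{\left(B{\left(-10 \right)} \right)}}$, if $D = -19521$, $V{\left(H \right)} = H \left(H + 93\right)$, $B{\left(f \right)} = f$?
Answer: $i \sqrt{20351} \approx 142.66 i$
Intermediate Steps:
$V{\left(H \right)} = H \left(93 + H\right)$
$\sqrt{D + V{\left(B{\left(-10 \right)} \right)}} = \sqrt{-19521 - 10 \left(93 - 10\right)} = \sqrt{-19521 - 830} = \sqrt{-20351} = i \sqrt{20351}$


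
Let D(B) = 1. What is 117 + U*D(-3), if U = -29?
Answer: 88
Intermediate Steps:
117 + U*D(-3) = 117 - 29*1 = 117 - 29 = 88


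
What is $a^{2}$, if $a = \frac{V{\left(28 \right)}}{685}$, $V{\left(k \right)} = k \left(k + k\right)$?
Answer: $\frac{2458624}{469225} \approx 5.2398$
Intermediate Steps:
$V{\left(k \right)} = 2 k^{2}$ ($V{\left(k \right)} = k 2 k = 2 k^{2}$)
$a = \frac{1568}{685}$ ($a = \frac{2 \cdot 28^{2}}{685} = 2 \cdot 784 \cdot \frac{1}{685} = 1568 \cdot \frac{1}{685} = \frac{1568}{685} \approx 2.2891$)
$a^{2} = \left(\frac{1568}{685}\right)^{2} = \frac{2458624}{469225}$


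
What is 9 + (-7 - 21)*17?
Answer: -467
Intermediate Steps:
9 + (-7 - 21)*17 = 9 - 28*17 = 9 - 476 = -467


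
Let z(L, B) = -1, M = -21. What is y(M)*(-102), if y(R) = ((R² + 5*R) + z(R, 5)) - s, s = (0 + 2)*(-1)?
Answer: -34374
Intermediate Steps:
s = -2 (s = 2*(-1) = -2)
y(R) = 1 + R² + 5*R (y(R) = ((R² + 5*R) - 1) - 1*(-2) = (-1 + R² + 5*R) + 2 = 1 + R² + 5*R)
y(M)*(-102) = (1 + (-21)² + 5*(-21))*(-102) = (1 + 441 - 105)*(-102) = 337*(-102) = -34374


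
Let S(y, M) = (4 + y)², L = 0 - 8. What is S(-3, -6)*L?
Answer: -8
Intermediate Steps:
L = -8
S(-3, -6)*L = (4 - 3)²*(-8) = 1²*(-8) = 1*(-8) = -8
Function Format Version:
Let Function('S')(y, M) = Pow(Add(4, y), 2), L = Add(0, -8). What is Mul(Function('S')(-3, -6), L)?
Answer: -8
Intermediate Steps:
L = -8
Mul(Function('S')(-3, -6), L) = Mul(Pow(Add(4, -3), 2), -8) = Mul(Pow(1, 2), -8) = Mul(1, -8) = -8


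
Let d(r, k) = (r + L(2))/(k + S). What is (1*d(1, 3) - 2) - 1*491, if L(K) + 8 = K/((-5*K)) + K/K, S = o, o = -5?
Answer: -4899/10 ≈ -489.90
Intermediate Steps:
S = -5
L(K) = -36/5 (L(K) = -8 + (K/((-5*K)) + K/K) = -8 + (K*(-1/(5*K)) + 1) = -8 + (-1/5 + 1) = -8 + 4/5 = -36/5)
d(r, k) = (-36/5 + r)/(-5 + k) (d(r, k) = (r - 36/5)/(k - 5) = (-36/5 + r)/(-5 + k))
(1*d(1, 3) - 2) - 1*491 = (1*((-36/5 + 1)/(-5 + 3)) - 2) - 1*491 = (1*(-31/5/(-2)) - 2) - 491 = (1*(-1/2*(-31/5)) - 2) - 491 = (1*(31/10) - 2) - 491 = (31/10 - 2) - 491 = 11/10 - 491 = -4899/10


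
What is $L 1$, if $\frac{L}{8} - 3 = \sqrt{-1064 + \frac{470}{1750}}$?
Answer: $24 + \frac{8 i \sqrt{1303071}}{35} \approx 24.0 + 260.92 i$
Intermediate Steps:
$L = 24 + \frac{8 i \sqrt{1303071}}{35}$ ($L = 24 + 8 \sqrt{-1064 + \frac{470}{1750}} = 24 + 8 \sqrt{-1064 + 470 \cdot \frac{1}{1750}} = 24 + 8 \sqrt{-1064 + \frac{47}{175}} = 24 + 8 \sqrt{- \frac{186153}{175}} = 24 + 8 \frac{i \sqrt{1303071}}{35} = 24 + \frac{8 i \sqrt{1303071}}{35} \approx 24.0 + 260.92 i$)
$L 1 = \left(24 + \frac{8 i \sqrt{1303071}}{35}\right) 1 = 24 + \frac{8 i \sqrt{1303071}}{35}$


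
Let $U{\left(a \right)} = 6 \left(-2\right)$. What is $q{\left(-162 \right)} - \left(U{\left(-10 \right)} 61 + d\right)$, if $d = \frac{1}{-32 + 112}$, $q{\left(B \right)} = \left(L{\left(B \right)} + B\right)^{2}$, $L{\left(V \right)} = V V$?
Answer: $\frac{54421716479}{80} \approx 6.8027 \cdot 10^{8}$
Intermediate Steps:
$L{\left(V \right)} = V^{2}$
$q{\left(B \right)} = \left(B + B^{2}\right)^{2}$ ($q{\left(B \right)} = \left(B^{2} + B\right)^{2} = \left(B + B^{2}\right)^{2}$)
$d = \frac{1}{80} \approx 0.0125$
$U{\left(a \right)} = -12$
$q{\left(-162 \right)} - \left(U{\left(-10 \right)} 61 + d\right) = \left(-162\right)^{2} \left(1 - 162\right)^{2} - \left(\left(-12\right) 61 + \frac{1}{80}\right) = 26244 \left(-161\right)^{2} - \left(-732 + \frac{1}{80}\right) = 26244 \cdot 25921 - - \frac{58559}{80} = 680270724 + \frac{58559}{80} = \frac{54421716479}{80}$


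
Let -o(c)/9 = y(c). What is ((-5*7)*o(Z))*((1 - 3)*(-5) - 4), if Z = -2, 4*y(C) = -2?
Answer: -945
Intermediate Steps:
y(C) = -1/2 (y(C) = (1/4)*(-2) = -1/2)
o(c) = 9/2 (o(c) = -9*(-1/2) = 9/2)
((-5*7)*o(Z))*((1 - 3)*(-5) - 4) = (-5*7*(9/2))*((1 - 3)*(-5) - 4) = (-35*9/2)*(-2*(-5) - 4) = -315*(10 - 4)/2 = -315/2*6 = -945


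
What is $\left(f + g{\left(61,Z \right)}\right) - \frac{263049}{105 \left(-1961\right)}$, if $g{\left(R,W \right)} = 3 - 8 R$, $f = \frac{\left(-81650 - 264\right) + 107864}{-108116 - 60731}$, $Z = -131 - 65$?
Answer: $- \frac{801078683082}{1655544835} \approx -483.88$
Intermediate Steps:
$Z = -196$
$f = - \frac{25950}{168847}$ ($f = \frac{-81914 + 107864}{-168847} = 25950 \left(- \frac{1}{168847}\right) = - \frac{25950}{168847} \approx -0.15369$)
$\left(f + g{\left(61,Z \right)}\right) - \frac{263049}{105 \left(-1961\right)} = \left(- \frac{25950}{168847} + \left(3 - 488\right)\right) - \frac{263049}{105 \left(-1961\right)} = \left(- \frac{25950}{168847} + \left(3 - 488\right)\right) - \frac{263049}{-205905} = \left(- \frac{25950}{168847} - 485\right) - - \frac{87683}{68635} = - \frac{81916745}{168847} + \frac{87683}{68635} = - \frac{801078683082}{1655544835}$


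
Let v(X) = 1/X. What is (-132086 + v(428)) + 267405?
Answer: 57916533/428 ≈ 1.3532e+5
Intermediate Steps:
(-132086 + v(428)) + 267405 = (-132086 + 1/428) + 267405 = -56532807/428 + 267405 = 57916533/428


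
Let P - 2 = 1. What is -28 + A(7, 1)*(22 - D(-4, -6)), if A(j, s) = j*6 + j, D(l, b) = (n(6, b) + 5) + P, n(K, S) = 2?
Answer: 560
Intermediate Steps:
P = 3 (P = 2 + 1 = 3)
D(l, b) = 10 (D(l, b) = (2 + 5) + 3 = 7 + 3 = 10)
A(j, s) = 7*j (A(j, s) = 6*j + j = 7*j)
-28 + A(7, 1)*(22 - D(-4, -6)) = -28 + (7*7)*(22 - 1*10) = -28 + 49*(22 - 10) = -28 + 49*12 = -28 + 588 = 560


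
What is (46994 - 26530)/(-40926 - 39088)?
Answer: -10232/40007 ≈ -0.25576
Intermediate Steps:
(46994 - 26530)/(-40926 - 39088) = 20464/(-80014) = 20464*(-1/80014) = -10232/40007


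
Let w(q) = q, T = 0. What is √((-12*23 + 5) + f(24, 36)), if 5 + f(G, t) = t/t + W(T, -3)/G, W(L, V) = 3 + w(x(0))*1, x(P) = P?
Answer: I*√4398/4 ≈ 16.579*I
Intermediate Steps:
W(L, V) = 3 (W(L, V) = 3 + 0*1 = 3 + 0 = 3)
f(G, t) = -4 + 3/G (f(G, t) = -5 + (t/t + 3/G) = -5 + (1 + 3/G) = -4 + 3/G)
√((-12*23 + 5) + f(24, 36)) = √((-12*23 + 5) + (-4 + 3/24)) = √((-276 + 5) + (-4 + 3*(1/24))) = √(-271 + (-4 + ⅛)) = √(-271 - 31/8) = √(-2199/8) = I*√4398/4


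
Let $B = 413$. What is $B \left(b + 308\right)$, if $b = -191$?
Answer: $48321$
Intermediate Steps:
$B \left(b + 308\right) = 413 \left(-191 + 308\right) = 413 \cdot 117 = 48321$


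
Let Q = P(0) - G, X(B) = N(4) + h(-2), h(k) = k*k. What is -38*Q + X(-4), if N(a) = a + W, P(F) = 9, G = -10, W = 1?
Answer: -713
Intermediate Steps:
N(a) = 1 + a (N(a) = a + 1 = 1 + a)
h(k) = k²
X(B) = 9 (X(B) = (1 + 4) + (-2)² = 5 + 4 = 9)
Q = 19 (Q = 9 - 1*(-10) = 9 + 10 = 19)
-38*Q + X(-4) = -38*19 + 9 = -722 + 9 = -713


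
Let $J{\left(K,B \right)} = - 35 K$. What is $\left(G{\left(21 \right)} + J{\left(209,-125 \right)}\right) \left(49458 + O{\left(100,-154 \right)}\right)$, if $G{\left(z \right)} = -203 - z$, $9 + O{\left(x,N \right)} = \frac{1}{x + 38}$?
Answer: $- \frac{17148619019}{46} \approx -3.728 \cdot 10^{8}$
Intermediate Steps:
$O{\left(x,N \right)} = -9 + \frac{1}{38 + x}$ ($O{\left(x,N \right)} = -9 + \frac{1}{x + 38} = -9 + \frac{1}{38 + x}$)
$\left(G{\left(21 \right)} + J{\left(209,-125 \right)}\right) \left(49458 + O{\left(100,-154 \right)}\right) = \left(\left(-203 - 21\right) - 7315\right) \left(49458 + \frac{-341 - 900}{38 + 100}\right) = \left(\left(-203 - 21\right) - 7315\right) \left(49458 + \frac{-341 - 900}{138}\right) = \left(-224 - 7315\right) \left(49458 + \frac{1}{138} \left(-1241\right)\right) = - 7539 \left(49458 - \frac{1241}{138}\right) = \left(-7539\right) \frac{6823963}{138} = - \frac{17148619019}{46}$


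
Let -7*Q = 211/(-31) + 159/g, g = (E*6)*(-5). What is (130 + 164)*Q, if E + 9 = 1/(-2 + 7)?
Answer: 355425/1364 ≈ 260.58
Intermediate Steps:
E = -44/5 (E = -9 + 1/(-2 + 7) = -9 + 1/5 = -44/5 ≈ -8.8000)
g = 264 (g = -44/5*6*(-5) = -264/5*(-5) = 264)
Q = 16925/19096 (Q = -(211/(-31) + 159/264)/7 = -(211*(-1/31) + 159*(1/264))/7 = -(-211/31 + 53/88)/7 = -1/7*(-16925/2728) = 16925/19096 ≈ 0.88631)
(130 + 164)*Q = (130 + 164)*(16925/19096) = 294*(16925/19096) = 355425/1364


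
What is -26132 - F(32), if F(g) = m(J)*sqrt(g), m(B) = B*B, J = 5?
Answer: -26132 - 100*sqrt(2) ≈ -26273.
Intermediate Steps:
m(B) = B**2
F(g) = 25*sqrt(g) (F(g) = 5**2*sqrt(g) = 25*sqrt(g))
-26132 - F(32) = -26132 - 25*sqrt(32) = -26132 - 25*4*sqrt(2) = -26132 - 100*sqrt(2)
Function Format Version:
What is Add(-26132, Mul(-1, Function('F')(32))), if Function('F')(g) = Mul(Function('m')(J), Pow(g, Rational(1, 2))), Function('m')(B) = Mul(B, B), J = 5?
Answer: Add(-26132, Mul(-100, Pow(2, Rational(1, 2)))) ≈ -26273.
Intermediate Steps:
Function('m')(B) = Pow(B, 2)
Function('F')(g) = Mul(25, Pow(g, Rational(1, 2))) (Function('F')(g) = Mul(Pow(5, 2), Pow(g, Rational(1, 2))) = Mul(25, Pow(g, Rational(1, 2))))
Add(-26132, Mul(-1, Function('F')(32))) = Add(-26132, Mul(-1, Mul(25, Pow(32, Rational(1, 2))))) = Add(-26132, Mul(-1, Mul(25, Mul(4, Pow(2, Rational(1, 2)))))) = Add(-26132, Mul(-1, Mul(100, Pow(2, Rational(1, 2))))) = Add(-26132, Mul(-100, Pow(2, Rational(1, 2))))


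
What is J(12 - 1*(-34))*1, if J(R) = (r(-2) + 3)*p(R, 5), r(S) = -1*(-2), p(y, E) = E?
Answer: 25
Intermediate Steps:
r(S) = 2
J(R) = 25 (J(R) = (2 + 3)*5 = 5*5 = 25)
J(12 - 1*(-34))*1 = 25*1 = 25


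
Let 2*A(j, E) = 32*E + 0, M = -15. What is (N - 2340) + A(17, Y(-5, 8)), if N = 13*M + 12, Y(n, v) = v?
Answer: -2395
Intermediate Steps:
A(j, E) = 16*E (A(j, E) = (32*E + 0)/2 = (32*E)/2 = 16*E)
N = -183 (N = 13*(-15) + 12 = -195 + 12 = -183)
(N - 2340) + A(17, Y(-5, 8)) = (-183 - 2340) + 16*8 = -2523 + 128 = -2395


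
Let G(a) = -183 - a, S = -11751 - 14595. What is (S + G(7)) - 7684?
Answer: -34220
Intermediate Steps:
S = -26346
(S + G(7)) - 7684 = (-26346 + (-183 - 1*7)) - 7684 = (-26346 + (-183 - 7)) - 7684 = (-26346 - 190) - 7684 = -26536 - 7684 = -34220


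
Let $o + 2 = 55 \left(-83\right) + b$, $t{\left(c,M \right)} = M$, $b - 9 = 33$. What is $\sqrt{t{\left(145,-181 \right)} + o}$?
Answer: $i \sqrt{4706} \approx 68.6 i$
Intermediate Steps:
$b = 42$ ($b = 9 + 33 = 42$)
$o = -4525$ ($o = -2 + \left(55 \left(-83\right) + 42\right) = -2 + \left(-4565 + 42\right) = -2 - 4523 = -4525$)
$\sqrt{t{\left(145,-181 \right)} + o} = \sqrt{-181 - 4525} = \sqrt{-4706} = i \sqrt{4706}$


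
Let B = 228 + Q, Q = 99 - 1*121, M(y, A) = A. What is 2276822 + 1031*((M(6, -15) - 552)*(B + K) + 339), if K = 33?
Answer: -137087572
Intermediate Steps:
Q = -22 (Q = 99 - 121 = -22)
B = 206 (B = 228 - 22 = 206)
2276822 + 1031*((M(6, -15) - 552)*(B + K) + 339) = 2276822 + 1031*((-15 - 552)*(206 + 33) + 339) = 2276822 + 1031*(-567*239 + 339) = 2276822 + 1031*(-135513 + 339) = 2276822 + 1031*(-135174) = 2276822 - 139364394 = -137087572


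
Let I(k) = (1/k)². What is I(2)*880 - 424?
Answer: -204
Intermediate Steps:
I(k) = k⁻²
I(2)*880 - 424 = 880/2² - 424 = (¼)*880 - 424 = 220 - 424 = -204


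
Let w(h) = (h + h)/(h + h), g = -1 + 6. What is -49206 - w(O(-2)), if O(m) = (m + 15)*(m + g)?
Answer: -49207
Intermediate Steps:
g = 5
O(m) = (5 + m)*(15 + m) (O(m) = (m + 15)*(m + 5) = (15 + m)*(5 + m) = (5 + m)*(15 + m))
w(h) = 1 (w(h) = (2*h)/((2*h)) = (2*h)*(1/(2*h)) = 1)
-49206 - w(O(-2)) = -49206 - 1*1 = -49206 - 1 = -49207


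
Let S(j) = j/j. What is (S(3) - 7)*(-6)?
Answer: 36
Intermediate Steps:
S(j) = 1
(S(3) - 7)*(-6) = (1 - 7)*(-6) = -6*(-6) = 36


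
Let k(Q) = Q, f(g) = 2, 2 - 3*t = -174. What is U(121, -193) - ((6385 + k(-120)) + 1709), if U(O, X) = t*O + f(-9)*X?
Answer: -3784/3 ≈ -1261.3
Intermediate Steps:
t = 176/3 (t = ⅔ - ⅓*(-174) = ⅔ + 58 = 176/3 ≈ 58.667)
U(O, X) = 2*X + 176*O/3 (U(O, X) = 176*O/3 + 2*X = 2*X + 176*O/3)
U(121, -193) - ((6385 + k(-120)) + 1709) = (2*(-193) + (176/3)*121) - ((6385 - 120) + 1709) = (-386 + 21296/3) - (6265 + 1709) = 20138/3 - 1*7974 = 20138/3 - 7974 = -3784/3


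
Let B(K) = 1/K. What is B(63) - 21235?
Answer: -1337804/63 ≈ -21235.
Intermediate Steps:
B(63) - 21235 = 1/63 - 21235 = -1337804/63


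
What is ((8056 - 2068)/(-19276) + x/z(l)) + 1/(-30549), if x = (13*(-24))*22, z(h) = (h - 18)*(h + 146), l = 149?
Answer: -2777981780624/5689148059995 ≈ -0.48829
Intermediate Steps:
z(h) = (-18 + h)*(146 + h)
x = -6864 (x = -312*22 = -6864)
((8056 - 2068)/(-19276) + x/z(l)) + 1/(-30549) = ((8056 - 2068)/(-19276) - 6864/(-2628 + 149² + 128*149)) + 1/(-30549) = (5988*(-1/19276) - 6864/(-2628 + 22201 + 19072)) - 1/30549 = (-1497/4819 - 6864/38645) - 1/30549 = -90929181/186230255 - 1/30549 = -2777981780624/5689148059995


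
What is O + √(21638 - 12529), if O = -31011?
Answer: -31011 + √9109 ≈ -30916.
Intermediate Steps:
O + √(21638 - 12529) = -31011 + √(21638 - 12529) = -31011 + √9109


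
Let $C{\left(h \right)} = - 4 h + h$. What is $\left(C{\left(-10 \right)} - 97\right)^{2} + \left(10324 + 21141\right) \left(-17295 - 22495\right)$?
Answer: $-1251987861$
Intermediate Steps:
$C{\left(h \right)} = - 3 h$
$\left(C{\left(-10 \right)} - 97\right)^{2} + \left(10324 + 21141\right) \left(-17295 - 22495\right) = \left(\left(-3\right) \left(-10\right) - 97\right)^{2} + \left(10324 + 21141\right) \left(-17295 - 22495\right) = \left(30 - 97\right)^{2} + 31465 \left(-39790\right) = \left(-67\right)^{2} - 1251992350 = 4489 - 1251992350 = -1251987861$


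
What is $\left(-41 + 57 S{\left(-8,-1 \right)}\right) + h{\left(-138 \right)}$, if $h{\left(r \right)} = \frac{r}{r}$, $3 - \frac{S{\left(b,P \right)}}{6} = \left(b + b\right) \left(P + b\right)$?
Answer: $-48262$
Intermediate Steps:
$S{\left(b,P \right)} = 18 - 12 b \left(P + b\right)$ ($S{\left(b,P \right)} = 18 - 6 \left(b + b\right) \left(P + b\right) = 18 - 6 \cdot 2 b \left(P + b\right) = 18 - 12 b \left(P + b\right)$)
$h{\left(r \right)} = 1$
$\left(-41 + 57 S{\left(-8,-1 \right)}\right) + h{\left(-138 \right)} = \left(-41 + 57 \left(18 - 12 \left(-8\right)^{2} - \left(-12\right) \left(-8\right)\right)\right) + 1 = \left(-41 + 57 \left(18 - 768 - 96\right)\right) + 1 = \left(-41 + 57 \left(-846\right)\right) + 1 = \left(-41 - 48222\right) + 1 = -48263 + 1 = -48262$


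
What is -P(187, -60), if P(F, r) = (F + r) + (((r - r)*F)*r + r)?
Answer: -67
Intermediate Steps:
P(F, r) = F + 2*r (P(F, r) = (F + r) + ((0*F)*r + r) = (F + r) + (0*r + r) = (F + r) + (0 + r) = (F + r) + r = F + 2*r)
-P(187, -60) = -(187 + 2*(-60)) = -(187 - 120) = -1*67 = -67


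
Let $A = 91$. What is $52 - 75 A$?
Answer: $-6773$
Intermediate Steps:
$52 - 75 A = 52 - 6825 = -6773$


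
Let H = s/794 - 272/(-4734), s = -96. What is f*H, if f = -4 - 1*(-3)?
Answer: 59624/939699 ≈ 0.063450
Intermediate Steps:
f = -1 (f = -4 + 3 = -1)
H = -59624/939699 (H = -96/794 - 272/(-4734) = -96*1/794 - 272*(-1/4734) = -48/397 + 136/2367 = -59624/939699 ≈ -0.063450)
f*H = -1*(-59624/939699) = 59624/939699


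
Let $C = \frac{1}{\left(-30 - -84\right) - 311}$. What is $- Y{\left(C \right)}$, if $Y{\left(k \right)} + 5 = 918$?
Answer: $-913$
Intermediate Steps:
$C = - \frac{1}{257}$ ($C = \frac{1}{\left(-30 + 84\right) - 311} = \frac{1}{54 - 311} = \frac{1}{-257} = - \frac{1}{257} \approx -0.0038911$)
$Y{\left(k \right)} = 913$ ($Y{\left(k \right)} = -5 + 918 = 913$)
$- Y{\left(C \right)} = \left(-1\right) 913 = -913$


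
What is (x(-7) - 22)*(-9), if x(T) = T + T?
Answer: 324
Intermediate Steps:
x(T) = 2*T
(x(-7) - 22)*(-9) = (2*(-7) - 22)*(-9) = (-14 - 22)*(-9) = -36*(-9) = 324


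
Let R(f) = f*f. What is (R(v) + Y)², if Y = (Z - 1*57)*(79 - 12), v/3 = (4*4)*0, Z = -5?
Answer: 17255716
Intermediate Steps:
v = 0 (v = 3*((4*4)*0) = 3*(16*0) = 3*0 = 0)
R(f) = f²
Y = -4154 (Y = (-5 - 1*57)*(79 - 12) = (-5 - 57)*67 = -62*67 = -4154)
(R(v) + Y)² = (0² - 4154)² = (0 - 4154)² = (-4154)² = 17255716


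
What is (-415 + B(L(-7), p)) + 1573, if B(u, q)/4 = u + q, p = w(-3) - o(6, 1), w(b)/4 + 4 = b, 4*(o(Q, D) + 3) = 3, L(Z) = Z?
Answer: 1027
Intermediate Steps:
o(Q, D) = -9/4 (o(Q, D) = -3 + (¼)*3 = -3 + ¾ = -9/4)
w(b) = -16 + 4*b
p = -103/4 (p = (-16 + 4*(-3)) - 1*(-9/4) = (-16 - 12) + 9/4 = -28 + 9/4 = -103/4 ≈ -25.750)
B(u, q) = 4*q + 4*u (B(u, q) = 4*(u + q) = 4*(q + u) = 4*q + 4*u)
(-415 + B(L(-7), p)) + 1573 = (-415 + (4*(-103/4) + 4*(-7))) + 1573 = (-415 + (-103 - 28)) + 1573 = (-415 - 131) + 1573 = -546 + 1573 = 1027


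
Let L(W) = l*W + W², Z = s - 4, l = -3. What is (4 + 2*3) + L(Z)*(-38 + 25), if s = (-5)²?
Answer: -4904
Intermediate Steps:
s = 25
Z = 21 (Z = 25 - 4 = 21)
L(W) = W² - 3*W (L(W) = -3*W + W² = W² - 3*W)
(4 + 2*3) + L(Z)*(-38 + 25) = (4 + 2*3) + (21*(-3 + 21))*(-38 + 25) = (4 + 6) + (21*18)*(-13) = 10 + 378*(-13) = 10 - 4914 = -4904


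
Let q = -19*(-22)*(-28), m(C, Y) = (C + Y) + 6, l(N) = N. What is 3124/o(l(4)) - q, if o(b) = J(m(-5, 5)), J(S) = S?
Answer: 36674/3 ≈ 12225.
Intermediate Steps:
m(C, Y) = 6 + C + Y
o(b) = 6 (o(b) = 6 - 5 + 5 = 6)
q = -11704 (q = 418*(-28) = -11704)
3124/o(l(4)) - q = 3124/6 - 1*(-11704) = 3124*(⅙) + 11704 = 1562/3 + 11704 = 36674/3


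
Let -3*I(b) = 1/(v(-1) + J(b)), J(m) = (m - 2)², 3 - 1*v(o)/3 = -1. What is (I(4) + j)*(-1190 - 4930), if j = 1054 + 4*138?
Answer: -19657185/2 ≈ -9.8286e+6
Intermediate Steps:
v(o) = 12 (v(o) = 9 - 3*(-1) = 9 + 3 = 12)
J(m) = (-2 + m)²
I(b) = -1/(3*(12 + (-2 + b)²))
j = 1606 (j = 1054 + 552 = 1606)
(I(4) + j)*(-1190 - 4930) = (-1/(36 + 3*(-2 + 4)²) + 1606)*(-1190 - 4930) = (-1/(36 + 3*2²) + 1606)*(-6120) = (-1/(36 + 3*4) + 1606)*(-6120) = (-1/(36 + 12) + 1606)*(-6120) = (-1/48 + 1606)*(-6120) = (77087/48)*(-6120) = -19657185/2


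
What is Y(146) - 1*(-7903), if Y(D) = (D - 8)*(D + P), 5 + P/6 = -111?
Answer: -67997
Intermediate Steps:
P = -696 (P = -30 + 6*(-111) = -30 - 666 = -696)
Y(D) = (-696 + D)*(-8 + D) (Y(D) = (D - 8)*(D - 696) = (-8 + D)*(-696 + D) = (-696 + D)*(-8 + D))
Y(146) - 1*(-7903) = (5568 + 146² - 704*146) - 1*(-7903) = (5568 + 21316 - 102784) + 7903 = -75900 + 7903 = -67997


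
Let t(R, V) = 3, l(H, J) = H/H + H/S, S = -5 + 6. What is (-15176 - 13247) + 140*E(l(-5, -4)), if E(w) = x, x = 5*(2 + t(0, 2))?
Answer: -24923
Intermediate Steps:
S = 1
l(H, J) = 1 + H (l(H, J) = H/H + H/1 = 1 + H*1 = 1 + H)
x = 25 (x = 5*(2 + 3) = 5*5 = 25)
E(w) = 25
(-15176 - 13247) + 140*E(l(-5, -4)) = (-15176 - 13247) + 140*25 = -28423 + 3500 = -24923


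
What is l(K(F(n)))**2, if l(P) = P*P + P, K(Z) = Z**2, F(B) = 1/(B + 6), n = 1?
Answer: 2500/5764801 ≈ 0.00043367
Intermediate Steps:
F(B) = 1/(6 + B)
l(P) = P + P**2 (l(P) = P**2 + P = P + P**2)
l(K(F(n)))**2 = ((1/(6 + 1))**2*(1 + (1/(6 + 1))**2))**2 = ((1/7)**2*(1 + (1/7)**2))**2 = ((1 + 1/49)/49)**2 = ((1/49)*(50/49))**2 = (50/2401)**2 = 2500/5764801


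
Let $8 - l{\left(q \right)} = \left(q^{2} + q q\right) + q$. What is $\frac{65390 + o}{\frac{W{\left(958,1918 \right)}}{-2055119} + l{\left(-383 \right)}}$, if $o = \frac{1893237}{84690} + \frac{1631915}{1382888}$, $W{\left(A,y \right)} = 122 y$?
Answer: $- \frac{2624052284970072492019}{11753125798565221469880} \approx -0.22326$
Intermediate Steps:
$l{\left(q \right)} = 8 - q - 2 q^{2}$ ($l{\left(q \right)} = 8 - \left(\left(q^{2} + q q\right) + q\right) = 8 - \left(\left(q^{2} + q^{2}\right) + q\right) = 8 - \left(2 q^{2} + q\right) = 8 - \left(q + 2 q^{2}\right) = 8 - q - 2 q^{2}$)
$o = \frac{459390268301}{19519464120}$ ($o = 1893237 \cdot \frac{1}{84690} + 1631915 \cdot \frac{1}{1382888} = \frac{631079}{28230} + \frac{1631915}{1382888} = \frac{459390268301}{19519464120} \approx 23.535$)
$\frac{65390 + o}{\frac{W{\left(958,1918 \right)}}{-2055119} + l{\left(-383 \right)}} = \frac{65390 + \frac{459390268301}{19519464120}}{\frac{122 \cdot 1918}{-2055119} - \left(-391 + 293378\right)} = \frac{1276837149075101}{19519464120 \left(233996 \left(- \frac{1}{2055119}\right) + \left(8 + 383 - 293378\right)\right)} = \frac{1276837149075101}{19519464120 \left(- \frac{233996}{2055119} + \left(8 + 383 - 293378\right)\right)} = \frac{1276837149075101}{19519464120 \left(- \frac{233996}{2055119} - 292987\right)} = \frac{1276837149075101}{19519464120 \left(- \frac{602123384449}{2055119}\right)} = \frac{1276837149075101}{19519464120} \left(- \frac{2055119}{602123384449}\right) = - \frac{2624052284970072492019}{11753125798565221469880}$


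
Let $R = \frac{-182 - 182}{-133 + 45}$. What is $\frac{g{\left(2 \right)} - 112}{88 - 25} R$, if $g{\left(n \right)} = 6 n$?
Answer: $- \frac{650}{99} \approx -6.5657$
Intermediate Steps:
$R = \frac{91}{22}$ ($R = - \frac{364}{-88} = \left(-364\right) \left(- \frac{1}{88}\right) = \frac{91}{22} \approx 4.1364$)
$\frac{g{\left(2 \right)} - 112}{88 - 25} R = \frac{6 \cdot 2 - 112}{88 - 25} \cdot \frac{91}{22} = \frac{12 - 112}{63} \cdot \frac{91}{22} = \left(-100\right) \frac{1}{63} \cdot \frac{91}{22} = \left(- \frac{100}{63}\right) \frac{91}{22} = - \frac{650}{99}$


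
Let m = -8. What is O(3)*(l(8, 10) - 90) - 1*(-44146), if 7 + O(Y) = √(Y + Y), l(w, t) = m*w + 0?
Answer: 45224 - 154*√6 ≈ 44847.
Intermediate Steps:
l(w, t) = -8*w (l(w, t) = -8*w + 0 = -8*w)
O(Y) = -7 + √2*√Y (O(Y) = -7 + √(Y + Y) = -7 + √(2*Y) = -7 + √2*√Y)
O(3)*(l(8, 10) - 90) - 1*(-44146) = (-7 + √2*√3)*(-8*8 - 90) - 1*(-44146) = (-7 + √6)*(-64 - 90) + 44146 = (-7 + √6)*(-154) + 44146 = (1078 - 154*√6) + 44146 = 45224 - 154*√6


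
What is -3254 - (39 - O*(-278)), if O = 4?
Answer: -4405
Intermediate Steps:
-3254 - (39 - O*(-278)) = -3254 - (39 - 4*(-278)) = -3254 - (39 - 1*(-1112)) = -3254 - (39 + 1112) = -3254 - 1*1151 = -3254 - 1151 = -4405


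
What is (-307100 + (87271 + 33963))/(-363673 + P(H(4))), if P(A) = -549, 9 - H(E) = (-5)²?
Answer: 92933/182111 ≈ 0.51031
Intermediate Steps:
H(E) = -16 (H(E) = 9 - 1*(-5)² = 9 - 1*25 = 9 - 25 = -16)
(-307100 + (87271 + 33963))/(-363673 + P(H(4))) = (-307100 + (87271 + 33963))/(-363673 - 549) = (-307100 + 121234)/(-364222) = -185866*(-1/364222) = 92933/182111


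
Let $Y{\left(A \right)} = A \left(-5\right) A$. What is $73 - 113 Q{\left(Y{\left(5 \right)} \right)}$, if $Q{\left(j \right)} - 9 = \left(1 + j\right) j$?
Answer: $-1752444$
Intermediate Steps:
$Y{\left(A \right)} = - 5 A^{2}$ ($Y{\left(A \right)} = - 5 A A = - 5 A^{2}$)
$Q{\left(j \right)} = 9 + j \left(1 + j\right)$ ($Q{\left(j \right)} = 9 + \left(1 + j\right) j = 9 + j \left(1 + j\right)$)
$73 - 113 Q{\left(Y{\left(5 \right)} \right)} = 73 - 113 \left(9 - 5 \cdot 5^{2} + \left(- 5 \cdot 5^{2}\right)^{2}\right) = 73 - 113 \left(9 - 125 + \left(\left(-5\right) 25\right)^{2}\right) = 73 - 113 \left(9 - 125 + \left(-125\right)^{2}\right) = 73 - 113 \left(9 - 125 + 15625\right) = 73 - 1752517 = -1752444$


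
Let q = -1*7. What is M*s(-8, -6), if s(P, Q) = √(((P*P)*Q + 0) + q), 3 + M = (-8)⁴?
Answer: 4093*I*√391 ≈ 80934.0*I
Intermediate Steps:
q = -7
M = 4093 (M = -3 + (-8)⁴ = -3 + 4096 = 4093)
s(P, Q) = √(-7 + Q*P²) (s(P, Q) = √(((P*P)*Q + 0) - 7) = √((P²*Q + 0) - 7) = √((Q*P² + 0) - 7) = √(Q*P² - 7) = √(-7 + Q*P²))
M*s(-8, -6) = 4093*√(-7 - 6*(-8)²) = 4093*√(-7 - 6*64) = 4093*√(-7 - 384) = 4093*√(-391) = 4093*(I*√391) = 4093*I*√391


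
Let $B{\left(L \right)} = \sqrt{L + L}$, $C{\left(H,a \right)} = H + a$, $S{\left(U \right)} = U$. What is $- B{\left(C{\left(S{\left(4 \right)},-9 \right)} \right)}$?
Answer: $- i \sqrt{10} \approx - 3.1623 i$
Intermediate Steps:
$B{\left(L \right)} = \sqrt{2} \sqrt{L}$ ($B{\left(L \right)} = \sqrt{2 L} = \sqrt{2} \sqrt{L}$)
$- B{\left(C{\left(S{\left(4 \right)},-9 \right)} \right)} = - \sqrt{2} \sqrt{4 - 9} = - \sqrt{2} \sqrt{-5} = - \sqrt{2} i \sqrt{5} = - i \sqrt{10}$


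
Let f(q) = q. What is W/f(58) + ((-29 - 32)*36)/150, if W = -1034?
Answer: -23539/725 ≈ -32.468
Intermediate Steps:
W/f(58) + ((-29 - 32)*36)/150 = -1034/58 + ((-29 - 32)*36)/150 = -1034*1/58 - 61*36*(1/150) = -517/29 - 2196*1/150 = -517/29 - 366/25 = -23539/725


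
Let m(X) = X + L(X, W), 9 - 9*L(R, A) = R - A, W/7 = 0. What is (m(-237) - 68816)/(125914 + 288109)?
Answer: -207077/1242069 ≈ -0.16672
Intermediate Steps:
W = 0 (W = 7*0 = 0)
L(R, A) = 1 - R/9 + A/9 (L(R, A) = 1 - (R - A)/9 = 1 + (-R/9 + A/9) = 1 - R/9 + A/9)
m(X) = 1 + 8*X/9 (m(X) = X + (1 - X/9 + (1/9)*0) = X + (1 - X/9 + 0) = X + (1 - X/9) = 1 + 8*X/9)
(m(-237) - 68816)/(125914 + 288109) = ((1 + (8/9)*(-237)) - 68816)/(125914 + 288109) = ((1 - 632/3) - 68816)/414023 = (-629/3 - 68816)*(1/414023) = -207077/3*1/414023 = -207077/1242069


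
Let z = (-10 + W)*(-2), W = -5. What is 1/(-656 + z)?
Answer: -1/626 ≈ -0.0015974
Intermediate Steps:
z = 30 (z = (-10 - 5)*(-2) = -15*(-2) = 30)
1/(-656 + z) = 1/(-656 + 30) = 1/(-626) = -1/626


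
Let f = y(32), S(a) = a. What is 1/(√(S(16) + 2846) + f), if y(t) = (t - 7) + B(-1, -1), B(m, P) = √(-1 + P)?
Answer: 1/(25 + 3*√318 + I*√2) ≈ 0.012735 - 0.0002294*I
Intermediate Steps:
y(t) = -7 + t + I*√2 (y(t) = (t - 7) + √(-1 - 1) = (-7 + t) + √(-2) = (-7 + t) + I*√2 = -7 + t + I*√2)
f = 25 + I*√2 (f = -7 + 32 + I*√2 = 25 + I*√2 ≈ 25.0 + 1.4142*I)
1/(√(S(16) + 2846) + f) = 1/(√(16 + 2846) + (25 + I*√2)) = 1/(√2862 + (25 + I*√2)) = 1/(3*√318 + (25 + I*√2)) = 1/(25 + 3*√318 + I*√2)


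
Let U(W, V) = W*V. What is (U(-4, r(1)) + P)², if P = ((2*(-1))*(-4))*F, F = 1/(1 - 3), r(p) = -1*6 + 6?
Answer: 16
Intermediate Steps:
r(p) = 0 (r(p) = -6 + 6 = 0)
F = -½ (F = 1/(-2) = -½ ≈ -0.50000)
U(W, V) = V*W
P = -4 (P = ((2*(-1))*(-4))*(-½) = -2*(-4)*(-½) = 8*(-½) = -4)
(U(-4, r(1)) + P)² = (0*(-4) - 4)² = (0 - 4)² = (-4)² = 16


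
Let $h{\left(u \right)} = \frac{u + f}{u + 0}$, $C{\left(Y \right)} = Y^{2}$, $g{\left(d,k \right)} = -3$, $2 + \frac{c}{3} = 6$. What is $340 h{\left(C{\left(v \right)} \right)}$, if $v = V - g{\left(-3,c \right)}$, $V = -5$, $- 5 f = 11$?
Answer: $153$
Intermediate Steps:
$f = - \frac{11}{5}$ ($f = \left(- \frac{1}{5}\right) 11 = - \frac{11}{5} \approx -2.2$)
$c = 12$ ($c = -6 + 3 \cdot 6 = -6 + 18 = 12$)
$v = -2$ ($v = -5 - -3 = -5 + 3 = -2$)
$h{\left(u \right)} = \frac{- \frac{11}{5} + u}{u}$ ($h{\left(u \right)} = \frac{u - \frac{11}{5}}{u + 0} = \frac{- \frac{11}{5} + u}{u}$)
$340 h{\left(C{\left(v \right)} \right)} = 340 \frac{- \frac{11}{5} + \left(-2\right)^{2}}{\left(-2\right)^{2}} = 340 \frac{- \frac{11}{5} + 4}{4} = 340 \cdot \frac{1}{4} \cdot \frac{9}{5} = 340 \cdot \frac{9}{20} = 153$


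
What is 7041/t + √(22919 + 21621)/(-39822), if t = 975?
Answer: 2347/325 - √11135/19911 ≈ 7.2162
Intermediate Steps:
7041/t + √(22919 + 21621)/(-39822) = 7041/975 + √(22919 + 21621)/(-39822) = 7041*(1/975) + √44540*(-1/39822) = 2347/325 + (2*√11135)*(-1/39822) = 2347/325 - √11135/19911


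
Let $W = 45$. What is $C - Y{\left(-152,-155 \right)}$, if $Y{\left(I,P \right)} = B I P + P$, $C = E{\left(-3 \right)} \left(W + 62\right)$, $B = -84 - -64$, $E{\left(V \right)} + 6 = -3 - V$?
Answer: $470713$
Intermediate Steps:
$E{\left(V \right)} = -9 - V$ ($E{\left(V \right)} = -6 - \left(3 + V\right) = -9 - V$)
$B = -20$ ($B = -84 + 64 = -20$)
$C = -642$ ($C = \left(-9 - -3\right) \left(45 + 62\right) = \left(-9 + 3\right) 107 = \left(-6\right) 107 = -642$)
$Y{\left(I,P \right)} = P - 20 I P$ ($Y{\left(I,P \right)} = - 20 I P + P = P - 20 I P$)
$C - Y{\left(-152,-155 \right)} = -642 - - 155 \left(1 - -3040\right) = -642 - - 155 \left(1 + 3040\right) = -642 - \left(-155\right) 3041 = -642 - -471355 = -642 + 471355 = 470713$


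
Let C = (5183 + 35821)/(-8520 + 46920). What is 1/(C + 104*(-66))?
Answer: -3200/21961383 ≈ -0.00014571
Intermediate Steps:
C = 3417/3200 (C = 41004/38400 = 41004*(1/38400) = 3417/3200 ≈ 1.0678)
1/(C + 104*(-66)) = 1/(3417/3200 + 104*(-66)) = 1/(3417/3200 - 6864) = 1/(-21961383/3200) = -3200/21961383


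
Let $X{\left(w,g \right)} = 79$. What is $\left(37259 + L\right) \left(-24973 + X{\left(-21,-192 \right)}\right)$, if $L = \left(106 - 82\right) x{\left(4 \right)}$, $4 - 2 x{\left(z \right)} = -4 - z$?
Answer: $-931110282$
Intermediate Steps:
$x{\left(z \right)} = 4 + \frac{z}{2}$ ($x{\left(z \right)} = 2 - \frac{-4 - z}{2} = 2 + \left(2 + \frac{z}{2}\right) = 4 + \frac{z}{2}$)
$L = 144$ ($L = \left(106 - 82\right) \left(4 + \frac{1}{2} \cdot 4\right) = 24 \left(4 + 2\right) = 24 \cdot 6 = 144$)
$\left(37259 + L\right) \left(-24973 + X{\left(-21,-192 \right)}\right) = \left(37259 + 144\right) \left(-24973 + 79\right) = 37403 \left(-24894\right) = -931110282$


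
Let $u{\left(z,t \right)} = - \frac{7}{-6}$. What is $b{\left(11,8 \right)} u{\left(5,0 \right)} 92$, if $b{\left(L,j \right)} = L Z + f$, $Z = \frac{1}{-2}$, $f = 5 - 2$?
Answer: $- \frac{805}{3} \approx -268.33$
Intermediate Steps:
$f = 3$ ($f = 5 - 2 = 3$)
$Z = - \frac{1}{2} \approx -0.5$
$u{\left(z,t \right)} = \frac{7}{6}$ ($u{\left(z,t \right)} = \left(-7\right) \left(- \frac{1}{6}\right) = \frac{7}{6}$)
$b{\left(L,j \right)} = 3 - \frac{L}{2}$ ($b{\left(L,j \right)} = L \left(- \frac{1}{2}\right) + 3 = - \frac{L}{2} + 3 = 3 - \frac{L}{2}$)
$b{\left(11,8 \right)} u{\left(5,0 \right)} 92 = \left(3 - \frac{11}{2}\right) \frac{7}{6} \cdot 92 = \left(- \frac{5}{2}\right) \frac{7}{6} \cdot 92 = \left(- \frac{35}{12}\right) 92 = - \frac{805}{3}$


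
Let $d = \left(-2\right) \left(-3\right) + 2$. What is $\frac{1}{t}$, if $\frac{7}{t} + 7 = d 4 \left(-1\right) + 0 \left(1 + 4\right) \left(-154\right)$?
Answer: $- \frac{39}{7} \approx -5.5714$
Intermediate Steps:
$d = 8$ ($d = 6 + 2 = 8$)
$t = - \frac{7}{39}$ ($t = \frac{7}{-7 + \left(8 \cdot 4 \left(-1\right) + 0 \left(1 + 4\right) \left(-154\right)\right)} = \frac{7}{-7 + \left(32 \left(-1\right) + 0 \cdot 5 \left(-154\right)\right)} = \frac{7}{-7 + \left(-32 + 0 \left(-154\right)\right)} = \frac{7}{-7 + \left(-32 + 0\right)} = \frac{7}{-7 - 32} = \frac{7}{-39} = 7 \left(- \frac{1}{39}\right) = - \frac{7}{39} \approx -0.17949$)
$\frac{1}{t} = \frac{1}{- \frac{7}{39}} = - \frac{39}{7}$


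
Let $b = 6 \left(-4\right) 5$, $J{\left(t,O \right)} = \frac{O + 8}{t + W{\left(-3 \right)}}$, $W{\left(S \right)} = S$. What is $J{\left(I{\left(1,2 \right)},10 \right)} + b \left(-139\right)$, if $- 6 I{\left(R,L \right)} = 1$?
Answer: $\frac{316812}{19} \approx 16674.0$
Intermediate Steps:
$I{\left(R,L \right)} = - \frac{1}{6}$ ($I{\left(R,L \right)} = \left(- \frac{1}{6}\right) 1 = - \frac{1}{6}$)
$J{\left(t,O \right)} = \frac{8 + O}{-3 + t}$ ($J{\left(t,O \right)} = \frac{O + 8}{t - 3} = \frac{8 + O}{-3 + t}$)
$b = -120$ ($b = \left(-24\right) 5 = -120$)
$J{\left(I{\left(1,2 \right)},10 \right)} + b \left(-139\right) = \frac{8 + 10}{-3 - \frac{1}{6}} - -16680 = \frac{1}{- \frac{19}{6}} \cdot 18 + 16680 = \left(- \frac{6}{19}\right) 18 + 16680 = - \frac{108}{19} + 16680 = \frac{316812}{19}$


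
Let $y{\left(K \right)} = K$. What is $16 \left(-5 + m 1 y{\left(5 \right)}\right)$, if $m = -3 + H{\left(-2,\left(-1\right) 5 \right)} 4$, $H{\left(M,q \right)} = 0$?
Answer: $-320$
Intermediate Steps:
$m = -3$ ($m = -3 + 0 \cdot 4 = -3 + 0 = -3$)
$16 \left(-5 + m 1 y{\left(5 \right)}\right) = 16 \left(-5 + \left(-3\right) 1 \cdot 5\right) = 16 \left(-5 - 15\right) = 16 \left(-20\right) = -320$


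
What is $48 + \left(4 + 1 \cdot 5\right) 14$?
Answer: $174$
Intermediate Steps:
$48 + \left(4 + 1 \cdot 5\right) 14 = 48 + \left(4 + 5\right) 14 = 48 + 9 \cdot 14 = 48 + 126 = 174$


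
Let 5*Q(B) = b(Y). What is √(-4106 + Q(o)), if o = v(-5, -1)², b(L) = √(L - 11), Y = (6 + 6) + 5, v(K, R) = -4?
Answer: √(-102650 + 5*√6)/5 ≈ 64.074*I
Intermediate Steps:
Y = 17 (Y = 12 + 5 = 17)
b(L) = √(-11 + L)
o = 16 (o = (-4)² = 16)
Q(B) = √6/5 (Q(B) = √(-11 + 17)/5 = √6/5)
√(-4106 + Q(o)) = √(-4106 + √6/5)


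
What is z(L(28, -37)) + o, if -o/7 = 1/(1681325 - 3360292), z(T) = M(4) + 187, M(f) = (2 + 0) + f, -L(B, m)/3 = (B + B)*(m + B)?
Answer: 324040638/1678967 ≈ 193.00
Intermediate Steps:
L(B, m) = -6*B*(B + m) (L(B, m) = -3*(B + B)*(m + B) = -3*2*B*(B + m) = -6*B*(B + m))
M(f) = 2 + f
z(T) = 193 (z(T) = (2 + 4) + 187 = 6 + 187 = 193)
o = 7/1678967 (o = -7/(1681325 - 3360292) = -7/(-1678967) = -7*(-1/1678967) = 7/1678967 ≈ 4.1692e-6)
z(L(28, -37)) + o = 193 + 7/1678967 = 324040638/1678967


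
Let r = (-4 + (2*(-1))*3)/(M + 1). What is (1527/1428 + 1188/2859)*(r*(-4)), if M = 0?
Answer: 6735730/113407 ≈ 59.394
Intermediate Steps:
r = -10 (r = (-4 + (2*(-1))*3)/(0 + 1) = (-4 - 2*3)/1 = (-4 - 6)*1 = -10*1 = -10)
(1527/1428 + 1188/2859)*(r*(-4)) = (1527/1428 + 1188/2859)*(-10*(-4)) = (1527*(1/1428) + 1188*(1/2859))*40 = (509/476 + 396/953)*40 = (673573/453628)*40 = 6735730/113407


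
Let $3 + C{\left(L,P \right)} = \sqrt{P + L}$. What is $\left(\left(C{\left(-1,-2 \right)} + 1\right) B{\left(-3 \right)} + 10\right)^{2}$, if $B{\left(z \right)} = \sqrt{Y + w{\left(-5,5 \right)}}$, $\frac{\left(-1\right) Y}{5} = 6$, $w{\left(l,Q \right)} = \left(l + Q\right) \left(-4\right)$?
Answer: $\left(10 - i \sqrt{30} \left(2 - i \sqrt{3}\right)\right)^{2} \approx -119.74 - 11.243 i$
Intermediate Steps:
$w{\left(l,Q \right)} = - 4 Q - 4 l$ ($w{\left(l,Q \right)} = \left(Q + l\right) \left(-4\right) = - 4 Q - 4 l$)
$C{\left(L,P \right)} = -3 + \sqrt{L + P}$ ($C{\left(L,P \right)} = -3 + \sqrt{P + L} = -3 + \sqrt{L + P}$)
$Y = -30$ ($Y = \left(-5\right) 6 = -30$)
$B{\left(z \right)} = i \sqrt{30}$ ($B{\left(z \right)} = \sqrt{-30 - 0} = \sqrt{-30 + \left(-20 + 20\right)} = \sqrt{-30 + 0} = \sqrt{-30} = i \sqrt{30}$)
$\left(\left(C{\left(-1,-2 \right)} + 1\right) B{\left(-3 \right)} + 10\right)^{2} = \left(\left(\left(-3 + \sqrt{-1 - 2}\right) + 1\right) i \sqrt{30} + 10\right)^{2} = \left(\left(\left(-3 + \sqrt{-3}\right) + 1\right) i \sqrt{30} + 10\right)^{2} = \left(\left(\left(-3 + i \sqrt{3}\right) + 1\right) i \sqrt{30} + 10\right)^{2} = \left(\left(-2 + i \sqrt{3}\right) i \sqrt{30} + 10\right)^{2} = \left(i \sqrt{30} \left(-2 + i \sqrt{3}\right) + 10\right)^{2} = \left(10 + i \sqrt{30} \left(-2 + i \sqrt{3}\right)\right)^{2}$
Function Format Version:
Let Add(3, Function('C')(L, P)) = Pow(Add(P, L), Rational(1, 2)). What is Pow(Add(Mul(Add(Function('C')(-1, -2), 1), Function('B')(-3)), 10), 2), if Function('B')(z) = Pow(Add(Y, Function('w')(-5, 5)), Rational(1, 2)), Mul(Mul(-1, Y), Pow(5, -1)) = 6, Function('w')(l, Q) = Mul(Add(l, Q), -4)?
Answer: Pow(Add(10, Mul(-1, I, Pow(30, Rational(1, 2)), Add(2, Mul(-1, I, Pow(3, Rational(1, 2)))))), 2) ≈ Add(-119.74, Mul(-11.243, I))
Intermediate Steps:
Function('w')(l, Q) = Add(Mul(-4, Q), Mul(-4, l)) (Function('w')(l, Q) = Mul(Add(Q, l), -4) = Add(Mul(-4, Q), Mul(-4, l)))
Function('C')(L, P) = Add(-3, Pow(Add(L, P), Rational(1, 2))) (Function('C')(L, P) = Add(-3, Pow(Add(P, L), Rational(1, 2))) = Add(-3, Pow(Add(L, P), Rational(1, 2))))
Y = -30 (Y = Mul(-5, 6) = -30)
Function('B')(z) = Mul(I, Pow(30, Rational(1, 2))) (Function('B')(z) = Pow(Add(-30, Add(Mul(-4, 5), Mul(-4, -5))), Rational(1, 2)) = Pow(Add(-30, Add(-20, 20)), Rational(1, 2)) = Pow(Add(-30, 0), Rational(1, 2)) = Pow(-30, Rational(1, 2)) = Mul(I, Pow(30, Rational(1, 2))))
Pow(Add(Mul(Add(Function('C')(-1, -2), 1), Function('B')(-3)), 10), 2) = Pow(Add(Mul(Add(Add(-3, Pow(Add(-1, -2), Rational(1, 2))), 1), Mul(I, Pow(30, Rational(1, 2)))), 10), 2) = Pow(Add(Mul(Add(Add(-3, Pow(-3, Rational(1, 2))), 1), Mul(I, Pow(30, Rational(1, 2)))), 10), 2) = Pow(Add(Mul(Add(Add(-3, Mul(I, Pow(3, Rational(1, 2)))), 1), Mul(I, Pow(30, Rational(1, 2)))), 10), 2) = Pow(Add(Mul(Add(-2, Mul(I, Pow(3, Rational(1, 2)))), Mul(I, Pow(30, Rational(1, 2)))), 10), 2) = Pow(Add(Mul(I, Pow(30, Rational(1, 2)), Add(-2, Mul(I, Pow(3, Rational(1, 2))))), 10), 2) = Pow(Add(10, Mul(I, Pow(30, Rational(1, 2)), Add(-2, Mul(I, Pow(3, Rational(1, 2)))))), 2)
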